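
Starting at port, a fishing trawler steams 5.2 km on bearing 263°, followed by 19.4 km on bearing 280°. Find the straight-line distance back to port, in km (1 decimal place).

Leg 1 (263°, 5.2 km): east 5.2 sin 263° = -5.16, north 5.2 cos 263° = -0.63
Leg 2 (280°, 19.4 km): east 19.4 sin 280° = -19.11, north 19.4 cos 280° = 3.37
Net: -24.27 east, 2.74 north. Distance = √((-24.27)² + (2.74)²) = 24.420 km.

24.4 km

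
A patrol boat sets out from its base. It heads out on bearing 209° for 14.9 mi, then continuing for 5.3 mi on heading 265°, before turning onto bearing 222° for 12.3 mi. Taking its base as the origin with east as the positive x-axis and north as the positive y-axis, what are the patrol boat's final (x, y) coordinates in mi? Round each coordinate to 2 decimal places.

Leg 1 (209°, 14.9 mi): east 14.9 sin 209° = -7.22, north 14.9 cos 209° = -13.03
Leg 2 (265°, 5.3 mi): east 5.3 sin 265° = -5.28, north 5.3 cos 265° = -0.46
Leg 3 (222°, 12.3 mi): east 12.3 sin 222° = -8.23, north 12.3 cos 222° = -9.14
Summing: -20.73 mi east, -22.63 mi north → (-20.73, -22.63).

(-20.73, -22.63)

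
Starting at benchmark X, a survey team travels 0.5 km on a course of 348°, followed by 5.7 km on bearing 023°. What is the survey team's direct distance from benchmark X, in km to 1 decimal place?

Leg 1 (348°, 0.5 km): east 0.5 sin 348° = -0.10, north 0.5 cos 348° = 0.49
Leg 2 (023°, 5.7 km): east 5.7 sin 23° = 2.23, north 5.7 cos 23° = 5.25
Net: 2.12 east, 5.74 north. Distance = √((2.12)² + (5.74)²) = 6.116 km.

6.1 km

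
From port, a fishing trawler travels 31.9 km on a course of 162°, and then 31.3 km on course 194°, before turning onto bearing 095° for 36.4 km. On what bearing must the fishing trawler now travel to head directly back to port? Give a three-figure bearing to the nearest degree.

329°

Leg 1 (162°, 31.9 km): east 31.9 sin 162° = 9.86, north 31.9 cos 162° = -30.34
Leg 2 (194°, 31.3 km): east 31.3 sin 194° = -7.57, north 31.3 cos 194° = -30.37
Leg 3 (095°, 36.4 km): east 36.4 sin 95° = 36.26, north 36.4 cos 95° = -3.17
Net displacement: 38.55 east, -63.88 north. Direction back to start is (-38.55, 63.88): bearing = atan2(-38.55, 63.88) mod 360° = 328.89° ≈ 329°.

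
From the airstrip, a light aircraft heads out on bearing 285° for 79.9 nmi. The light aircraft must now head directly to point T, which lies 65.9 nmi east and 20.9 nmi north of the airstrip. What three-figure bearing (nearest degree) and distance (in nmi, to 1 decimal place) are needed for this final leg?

090°, 143.1 nmi

Leg 1 (285°, 79.9 nmi): east 79.9 sin 285° = -77.18, north 79.9 cos 285° = 20.68
Current position: (-77.18, 20.68). Target: (65.9, 20.9). Remaining: Δeast = 143.08, Δnorth = 0.22.
Bearing = atan2(143.08, 0.22) mod 360° = 89.91°; distance = √((143.08)² + (0.22)²) = 143.078 nmi.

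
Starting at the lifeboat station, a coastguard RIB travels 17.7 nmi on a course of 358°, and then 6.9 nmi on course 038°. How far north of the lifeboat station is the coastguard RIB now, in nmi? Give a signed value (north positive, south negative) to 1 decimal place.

23.1 nmi

Leg 1 (358°, 17.7 nmi): east 17.7 sin 358° = -0.62, north 17.7 cos 358° = 17.69
Leg 2 (038°, 6.9 nmi): east 6.9 sin 38° = 4.25, north 6.9 cos 38° = 5.44
Net north component: 23.13 nmi.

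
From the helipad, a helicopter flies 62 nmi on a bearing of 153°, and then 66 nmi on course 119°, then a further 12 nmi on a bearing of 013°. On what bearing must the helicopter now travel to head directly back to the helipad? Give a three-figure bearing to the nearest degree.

Leg 1 (153°, 62 nmi): east 62 sin 153° = 28.15, north 62 cos 153° = -55.24
Leg 2 (119°, 66 nmi): east 66 sin 119° = 57.72, north 66 cos 119° = -32.00
Leg 3 (013°, 12 nmi): east 12 sin 13° = 2.70, north 12 cos 13° = 11.69
Net displacement: 88.57 east, -75.55 north. Direction back to start is (-88.57, 75.55): bearing = atan2(-88.57, 75.55) mod 360° = 310.46° ≈ 310°.

310°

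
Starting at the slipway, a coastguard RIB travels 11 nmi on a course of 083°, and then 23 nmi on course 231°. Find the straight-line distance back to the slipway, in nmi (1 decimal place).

Leg 1 (083°, 11 nmi): east 11 sin 83° = 10.92, north 11 cos 83° = 1.34
Leg 2 (231°, 23 nmi): east 23 sin 231° = -17.87, north 23 cos 231° = -14.47
Net: -6.96 east, -13.13 north. Distance = √((-6.96)² + (-13.13)²) = 14.862 nmi.

14.9 nmi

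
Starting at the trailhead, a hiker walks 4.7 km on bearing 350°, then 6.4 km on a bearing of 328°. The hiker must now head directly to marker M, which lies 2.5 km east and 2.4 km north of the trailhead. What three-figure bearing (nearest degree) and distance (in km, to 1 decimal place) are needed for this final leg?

Leg 1 (350°, 4.7 km): east 4.7 sin 350° = -0.82, north 4.7 cos 350° = 4.63
Leg 2 (328°, 6.4 km): east 6.4 sin 328° = -3.39, north 6.4 cos 328° = 5.43
Current position: (-4.21, 10.06). Target: (2.5, 2.4). Remaining: Δeast = 6.71, Δnorth = -7.66.
Bearing = atan2(6.71, -7.66) mod 360° = 138.78°; distance = √((6.71)² + (-7.66)²) = 10.179 km.

139°, 10.2 km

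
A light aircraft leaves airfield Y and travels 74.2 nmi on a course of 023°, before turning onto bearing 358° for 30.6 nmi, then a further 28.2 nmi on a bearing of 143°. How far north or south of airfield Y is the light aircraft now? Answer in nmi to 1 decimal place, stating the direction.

76.4 nmi north

Leg 1 (023°, 74.2 nmi): east 74.2 sin 23° = 28.99, north 74.2 cos 23° = 68.30
Leg 2 (358°, 30.6 nmi): east 30.6 sin 358° = -1.07, north 30.6 cos 358° = 30.58
Leg 3 (143°, 28.2 nmi): east 28.2 sin 143° = 16.97, north 28.2 cos 143° = -22.52
Net north component: 76.36 nmi.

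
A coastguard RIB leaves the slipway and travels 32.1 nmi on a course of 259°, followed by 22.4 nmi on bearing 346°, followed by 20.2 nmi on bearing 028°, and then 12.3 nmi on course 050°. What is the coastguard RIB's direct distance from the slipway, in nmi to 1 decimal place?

45.1 nmi

Leg 1 (259°, 32.1 nmi): east 32.1 sin 259° = -31.51, north 32.1 cos 259° = -6.12
Leg 2 (346°, 22.4 nmi): east 22.4 sin 346° = -5.42, north 22.4 cos 346° = 21.73
Leg 3 (028°, 20.2 nmi): east 20.2 sin 28° = 9.48, north 20.2 cos 28° = 17.84
Leg 4 (050°, 12.3 nmi): east 12.3 sin 50° = 9.42, north 12.3 cos 50° = 7.91
Net: -18.02 east, 41.35 north. Distance = √((-18.02)² + (41.35)²) = 45.109 nmi.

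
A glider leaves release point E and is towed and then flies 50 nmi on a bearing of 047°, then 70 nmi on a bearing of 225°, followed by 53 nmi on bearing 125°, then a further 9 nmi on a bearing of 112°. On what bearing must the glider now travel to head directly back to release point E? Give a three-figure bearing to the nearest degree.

Leg 1 (047°, 50 nmi): east 50 sin 47° = 36.57, north 50 cos 47° = 34.10
Leg 2 (225°, 70 nmi): east 70 sin 225° = -49.50, north 70 cos 225° = -49.50
Leg 3 (125°, 53 nmi): east 53 sin 125° = 43.42, north 53 cos 125° = -30.40
Leg 4 (112°, 9 nmi): east 9 sin 112° = 8.34, north 9 cos 112° = -3.37
Net displacement: 38.83 east, -49.17 north. Direction back to start is (-38.83, 49.17): bearing = atan2(-38.83, 49.17) mod 360° = 321.70° ≈ 322°.

322°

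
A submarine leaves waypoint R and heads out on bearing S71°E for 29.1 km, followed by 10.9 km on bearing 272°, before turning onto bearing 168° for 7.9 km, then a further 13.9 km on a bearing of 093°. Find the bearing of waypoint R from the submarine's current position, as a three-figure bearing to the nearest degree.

299°

Leg 1 (S71°E, 29.1 km): east 29.1 sin 109° = 27.51, north 29.1 cos 109° = -9.47
Leg 2 (272°, 10.9 km): east 10.9 sin 272° = -10.89, north 10.9 cos 272° = 0.38
Leg 3 (168°, 7.9 km): east 7.9 sin 168° = 1.64, north 7.9 cos 168° = -7.73
Leg 4 (093°, 13.9 km): east 13.9 sin 93° = 13.88, north 13.9 cos 93° = -0.73
Net displacement: 32.14 east, -17.55 north. Direction back to start is (-32.14, 17.55): bearing = atan2(-32.14, 17.55) mod 360° = 298.63° ≈ 299°.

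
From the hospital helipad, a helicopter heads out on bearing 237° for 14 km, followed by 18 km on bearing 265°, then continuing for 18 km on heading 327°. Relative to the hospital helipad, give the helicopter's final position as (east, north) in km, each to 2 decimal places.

Leg 1 (237°, 14 km): east 14 sin 237° = -11.74, north 14 cos 237° = -7.62
Leg 2 (265°, 18 km): east 18 sin 265° = -17.93, north 18 cos 265° = -1.57
Leg 3 (327°, 18 km): east 18 sin 327° = -9.80, north 18 cos 327° = 15.10
Summing: -39.48 km east, 5.90 km north → (-39.48, 5.90).

(-39.48, 5.90)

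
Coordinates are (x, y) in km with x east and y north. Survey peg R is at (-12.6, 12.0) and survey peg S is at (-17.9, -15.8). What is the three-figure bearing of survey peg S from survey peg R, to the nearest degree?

Δeast = -17.9 − -12.6 = -5.30; Δnorth = -15.8 − 12.0 = -27.80.
Bearing = atan2(Δeast, Δnorth) mod 360° = 190.79° ≈ 191°.

191°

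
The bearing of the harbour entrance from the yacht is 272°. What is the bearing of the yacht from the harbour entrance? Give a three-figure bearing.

Back-bearing = 272° − 180° = 092°.

092°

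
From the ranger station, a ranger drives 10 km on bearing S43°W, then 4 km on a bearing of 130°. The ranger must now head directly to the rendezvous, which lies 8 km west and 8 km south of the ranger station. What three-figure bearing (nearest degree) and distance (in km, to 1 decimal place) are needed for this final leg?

Leg 1 (S43°W, 10 km): east 10 sin 223° = -6.82, north 10 cos 223° = -7.31
Leg 2 (130°, 4 km): east 4 sin 130° = 3.06, north 4 cos 130° = -2.57
Current position: (-3.76, -9.88). Target: (-8, -8). Remaining: Δeast = -4.24, Δnorth = 1.88.
Bearing = atan2(-4.24, 1.88) mod 360° = 293.94°; distance = √((-4.24)² + (1.88)²) = 4.644 km.

294°, 4.6 km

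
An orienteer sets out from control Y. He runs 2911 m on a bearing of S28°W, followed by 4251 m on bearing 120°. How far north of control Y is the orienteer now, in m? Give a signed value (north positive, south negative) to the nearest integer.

-4696 m

Leg 1 (S28°W, 2911 m): east 2911 sin 208° = -1366.63, north 2911 cos 208° = -2570.26
Leg 2 (120°, 4251 m): east 4251 sin 120° = 3681.47, north 4251 cos 120° = -2125.50
Net north component: -4695.76 m.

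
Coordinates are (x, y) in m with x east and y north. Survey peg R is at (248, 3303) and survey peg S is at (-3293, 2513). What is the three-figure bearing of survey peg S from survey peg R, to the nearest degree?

257°

Δeast = -3293 − 248 = -3541.00; Δnorth = 2513 − 3303 = -790.00.
Bearing = atan2(Δeast, Δnorth) mod 360° = 257.42° ≈ 257°.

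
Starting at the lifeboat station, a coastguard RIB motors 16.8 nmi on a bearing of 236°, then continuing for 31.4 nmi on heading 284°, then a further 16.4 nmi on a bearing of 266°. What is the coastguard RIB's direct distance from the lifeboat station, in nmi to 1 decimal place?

60.8 nmi

Leg 1 (236°, 16.8 nmi): east 16.8 sin 236° = -13.93, north 16.8 cos 236° = -9.39
Leg 2 (284°, 31.4 nmi): east 31.4 sin 284° = -30.47, north 31.4 cos 284° = 7.60
Leg 3 (266°, 16.4 nmi): east 16.4 sin 266° = -16.36, north 16.4 cos 266° = -1.14
Net: -60.76 east, -2.94 north. Distance = √((-60.76)² + (-2.94)²) = 60.826 nmi.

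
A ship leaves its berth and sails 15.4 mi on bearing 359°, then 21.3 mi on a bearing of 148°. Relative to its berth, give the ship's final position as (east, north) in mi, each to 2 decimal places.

(11.02, -2.67)

Leg 1 (359°, 15.4 mi): east 15.4 sin 359° = -0.27, north 15.4 cos 359° = 15.40
Leg 2 (148°, 21.3 mi): east 21.3 sin 148° = 11.29, north 21.3 cos 148° = -18.06
Summing: 11.02 mi east, -2.67 mi north → (11.02, -2.67).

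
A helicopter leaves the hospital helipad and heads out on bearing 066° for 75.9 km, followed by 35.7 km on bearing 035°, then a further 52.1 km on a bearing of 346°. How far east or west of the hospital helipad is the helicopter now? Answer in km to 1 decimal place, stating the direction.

Leg 1 (066°, 75.9 km): east 75.9 sin 66° = 69.34, north 75.9 cos 66° = 30.87
Leg 2 (035°, 35.7 km): east 35.7 sin 35° = 20.48, north 35.7 cos 35° = 29.24
Leg 3 (346°, 52.1 km): east 52.1 sin 346° = -12.60, north 52.1 cos 346° = 50.55
Net east component: 77.21 km.

77.2 km east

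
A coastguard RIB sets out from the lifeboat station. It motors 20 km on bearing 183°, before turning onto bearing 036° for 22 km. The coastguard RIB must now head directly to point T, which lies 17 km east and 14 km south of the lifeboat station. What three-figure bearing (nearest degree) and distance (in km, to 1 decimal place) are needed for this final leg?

157°, 12.9 km

Leg 1 (183°, 20 km): east 20 sin 183° = -1.05, north 20 cos 183° = -19.97
Leg 2 (036°, 22 km): east 22 sin 36° = 12.93, north 22 cos 36° = 17.80
Current position: (11.88, -2.17). Target: (17, -14). Remaining: Δeast = 5.12, Δnorth = -11.83.
Bearing = atan2(5.12, -11.83) mod 360° = 156.61°; distance = √((5.12)² + (-11.83)²) = 12.885 km.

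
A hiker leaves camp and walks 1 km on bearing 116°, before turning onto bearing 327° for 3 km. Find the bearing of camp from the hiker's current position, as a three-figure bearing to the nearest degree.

Leg 1 (116°, 1 km): east 1 sin 116° = 0.90, north 1 cos 116° = -0.44
Leg 2 (327°, 3 km): east 3 sin 327° = -1.63, north 3 cos 327° = 2.52
Net displacement: -0.74 east, 2.08 north. Direction back to start is (0.74, -2.08): bearing = atan2(0.74, -2.08) mod 360° = 160.51° ≈ 161°.

161°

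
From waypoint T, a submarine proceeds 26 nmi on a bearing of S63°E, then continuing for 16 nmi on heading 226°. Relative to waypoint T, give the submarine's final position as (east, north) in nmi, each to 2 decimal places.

(11.66, -22.92)

Leg 1 (S63°E, 26 nmi): east 26 sin 117° = 23.17, north 26 cos 117° = -11.80
Leg 2 (226°, 16 nmi): east 16 sin 226° = -11.51, north 16 cos 226° = -11.11
Summing: 11.66 nmi east, -22.92 nmi north → (11.66, -22.92).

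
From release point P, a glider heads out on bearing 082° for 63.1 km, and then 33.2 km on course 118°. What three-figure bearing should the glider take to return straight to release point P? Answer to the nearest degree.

274°

Leg 1 (082°, 63.1 km): east 63.1 sin 82° = 62.49, north 63.1 cos 82° = 8.78
Leg 2 (118°, 33.2 km): east 33.2 sin 118° = 29.31, north 33.2 cos 118° = -15.59
Net displacement: 91.80 east, -6.80 north. Direction back to start is (-91.80, 6.80): bearing = atan2(-91.80, 6.80) mod 360° = 274.24° ≈ 274°.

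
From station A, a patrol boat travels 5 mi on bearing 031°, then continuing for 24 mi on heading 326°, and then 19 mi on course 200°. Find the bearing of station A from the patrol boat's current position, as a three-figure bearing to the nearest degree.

110°

Leg 1 (031°, 5 mi): east 5 sin 31° = 2.58, north 5 cos 31° = 4.29
Leg 2 (326°, 24 mi): east 24 sin 326° = -13.42, north 24 cos 326° = 19.90
Leg 3 (200°, 19 mi): east 19 sin 200° = -6.50, north 19 cos 200° = -17.85
Net displacement: -17.34 east, 6.33 north. Direction back to start is (17.34, -6.33): bearing = atan2(17.34, -6.33) mod 360° = 110.05° ≈ 110°.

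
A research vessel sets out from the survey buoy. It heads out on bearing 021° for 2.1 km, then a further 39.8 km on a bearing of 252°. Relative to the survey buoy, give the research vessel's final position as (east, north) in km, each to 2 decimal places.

Leg 1 (021°, 2.1 km): east 2.1 sin 21° = 0.75, north 2.1 cos 21° = 1.96
Leg 2 (252°, 39.8 km): east 39.8 sin 252° = -37.85, north 39.8 cos 252° = -12.30
Summing: -37.10 km east, -10.34 km north → (-37.10, -10.34).

(-37.10, -10.34)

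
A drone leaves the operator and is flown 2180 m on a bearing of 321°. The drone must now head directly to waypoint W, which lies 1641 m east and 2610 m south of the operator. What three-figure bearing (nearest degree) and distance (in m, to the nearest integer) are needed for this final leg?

145°, 5254 m

Leg 1 (321°, 2180 m): east 2180 sin 321° = -1371.92, north 2180 cos 321° = 1694.18
Current position: (-1371.92, 1694.18). Target: (1641, -2610). Remaining: Δeast = 3012.92, Δnorth = -4304.18.
Bearing = atan2(3012.92, -4304.18) mod 360° = 145.01°; distance = √((3012.92)² + (-4304.18)²) = 5253.915 m.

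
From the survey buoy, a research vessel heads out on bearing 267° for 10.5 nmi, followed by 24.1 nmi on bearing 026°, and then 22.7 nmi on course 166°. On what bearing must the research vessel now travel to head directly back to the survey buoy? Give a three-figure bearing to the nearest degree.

279°

Leg 1 (267°, 10.5 nmi): east 10.5 sin 267° = -10.49, north 10.5 cos 267° = -0.55
Leg 2 (026°, 24.1 nmi): east 24.1 sin 26° = 10.56, north 24.1 cos 26° = 21.66
Leg 3 (166°, 22.7 nmi): east 22.7 sin 166° = 5.49, north 22.7 cos 166° = -22.03
Net displacement: 5.57 east, -0.91 north. Direction back to start is (-5.57, 0.91): bearing = atan2(-5.57, 0.91) mod 360° = 279.32° ≈ 279°.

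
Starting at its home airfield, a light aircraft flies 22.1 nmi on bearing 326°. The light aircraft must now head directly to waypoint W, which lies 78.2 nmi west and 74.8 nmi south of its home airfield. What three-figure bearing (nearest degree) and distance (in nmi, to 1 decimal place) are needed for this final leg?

215°, 114.0 nmi

Leg 1 (326°, 22.1 nmi): east 22.1 sin 326° = -12.36, north 22.1 cos 326° = 18.32
Current position: (-12.36, 18.32). Target: (-78.2, -74.8). Remaining: Δeast = -65.84, Δnorth = -93.12.
Bearing = atan2(-65.84, -93.12) mod 360° = 215.26°; distance = √((-65.84)² + (-93.12)²) = 114.047 nmi.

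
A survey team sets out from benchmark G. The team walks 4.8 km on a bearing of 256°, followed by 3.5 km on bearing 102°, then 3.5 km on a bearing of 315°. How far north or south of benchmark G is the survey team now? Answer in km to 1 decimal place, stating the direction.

0.6 km north

Leg 1 (256°, 4.8 km): east 4.8 sin 256° = -4.66, north 4.8 cos 256° = -1.16
Leg 2 (102°, 3.5 km): east 3.5 sin 102° = 3.42, north 3.5 cos 102° = -0.73
Leg 3 (315°, 3.5 km): east 3.5 sin 315° = -2.47, north 3.5 cos 315° = 2.47
Net north component: 0.59 km.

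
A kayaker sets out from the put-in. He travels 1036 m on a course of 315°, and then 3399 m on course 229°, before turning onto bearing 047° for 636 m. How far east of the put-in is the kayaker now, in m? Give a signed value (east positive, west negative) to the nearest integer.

Leg 1 (315°, 1036 m): east 1036 sin 315° = -732.56, north 1036 cos 315° = 732.56
Leg 2 (229°, 3399 m): east 3399 sin 229° = -2565.26, north 3399 cos 229° = -2229.94
Leg 3 (047°, 636 m): east 636 sin 47° = 465.14, north 636 cos 47° = 433.75
Net east component: -2832.68 m.

-2833 m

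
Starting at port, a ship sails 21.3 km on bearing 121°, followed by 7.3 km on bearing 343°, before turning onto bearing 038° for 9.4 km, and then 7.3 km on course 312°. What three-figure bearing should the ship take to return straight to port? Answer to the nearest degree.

243°

Leg 1 (121°, 21.3 km): east 21.3 sin 121° = 18.26, north 21.3 cos 121° = -10.97
Leg 2 (343°, 7.3 km): east 7.3 sin 343° = -2.13, north 7.3 cos 343° = 6.98
Leg 3 (038°, 9.4 km): east 9.4 sin 38° = 5.79, north 9.4 cos 38° = 7.41
Leg 4 (312°, 7.3 km): east 7.3 sin 312° = -5.42, north 7.3 cos 312° = 4.88
Net displacement: 16.49 east, 8.30 north. Direction back to start is (-16.49, -8.30): bearing = atan2(-16.49, -8.30) mod 360° = 243.27° ≈ 243°.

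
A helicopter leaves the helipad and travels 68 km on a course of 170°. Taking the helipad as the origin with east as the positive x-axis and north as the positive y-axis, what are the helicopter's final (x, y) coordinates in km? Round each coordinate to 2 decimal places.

Leg 1 (170°, 68 km): east 68 sin 170° = 11.81, north 68 cos 170° = -66.97
Summing: 11.81 km east, -66.97 km north → (11.81, -66.97).

(11.81, -66.97)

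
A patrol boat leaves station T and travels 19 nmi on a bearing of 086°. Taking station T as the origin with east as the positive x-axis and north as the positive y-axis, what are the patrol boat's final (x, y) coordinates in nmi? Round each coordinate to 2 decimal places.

(18.95, 1.33)

Leg 1 (086°, 19 nmi): east 19 sin 86° = 18.95, north 19 cos 86° = 1.33
Summing: 18.95 nmi east, 1.33 nmi north → (18.95, 1.33).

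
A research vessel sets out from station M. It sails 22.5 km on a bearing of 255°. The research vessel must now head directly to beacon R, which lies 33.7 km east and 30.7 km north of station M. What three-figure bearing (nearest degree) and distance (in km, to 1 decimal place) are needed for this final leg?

Leg 1 (255°, 22.5 km): east 22.5 sin 255° = -21.73, north 22.5 cos 255° = -5.82
Current position: (-21.73, -5.82). Target: (33.7, 30.7). Remaining: Δeast = 55.43, Δnorth = 36.52.
Bearing = atan2(55.43, 36.52) mod 360° = 56.62°; distance = √((55.43)² + (36.52)²) = 66.384 km.

057°, 66.4 km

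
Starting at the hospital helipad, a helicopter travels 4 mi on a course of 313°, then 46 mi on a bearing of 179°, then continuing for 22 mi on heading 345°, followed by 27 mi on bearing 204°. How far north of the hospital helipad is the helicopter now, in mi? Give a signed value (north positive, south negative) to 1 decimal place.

-46.7 mi

Leg 1 (313°, 4 mi): east 4 sin 313° = -2.93, north 4 cos 313° = 2.73
Leg 2 (179°, 46 mi): east 46 sin 179° = 0.80, north 46 cos 179° = -45.99
Leg 3 (345°, 22 mi): east 22 sin 345° = -5.69, north 22 cos 345° = 21.25
Leg 4 (204°, 27 mi): east 27 sin 204° = -10.98, north 27 cos 204° = -24.67
Net north component: -46.68 mi.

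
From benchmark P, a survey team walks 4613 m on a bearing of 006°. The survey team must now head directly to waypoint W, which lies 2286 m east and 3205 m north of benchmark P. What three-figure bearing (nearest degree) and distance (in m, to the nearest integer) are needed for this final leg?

Leg 1 (006°, 4613 m): east 4613 sin 6° = 482.19, north 4613 cos 6° = 4587.73
Current position: (482.19, 4587.73). Target: (2286, 3205). Remaining: Δeast = 1803.81, Δnorth = -1382.73.
Bearing = atan2(1803.81, -1382.73) mod 360° = 127.47°; distance = √((1803.81)² + (-1382.73)²) = 2272.811 m.

127°, 2273 m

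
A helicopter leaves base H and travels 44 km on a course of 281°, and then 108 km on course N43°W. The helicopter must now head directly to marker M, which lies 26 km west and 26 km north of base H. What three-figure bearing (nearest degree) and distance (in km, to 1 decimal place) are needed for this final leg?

124°, 109.6 km

Leg 1 (281°, 44 km): east 44 sin 281° = -43.19, north 44 cos 281° = 8.40
Leg 2 (N43°W, 108 km): east 108 sin 317° = -73.66, north 108 cos 317° = 78.99
Current position: (-116.85, 87.38). Target: (-26, 26). Remaining: Δeast = 90.85, Δnorth = -61.38.
Bearing = atan2(90.85, -61.38) mod 360° = 124.05°; distance = √((90.85)² + (-61.38)²) = 109.640 km.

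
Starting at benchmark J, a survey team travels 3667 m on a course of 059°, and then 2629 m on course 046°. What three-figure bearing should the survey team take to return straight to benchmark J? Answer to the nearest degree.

234°

Leg 1 (059°, 3667 m): east 3667 sin 59° = 3143.23, north 3667 cos 59° = 1888.64
Leg 2 (046°, 2629 m): east 2629 sin 46° = 1891.14, north 2629 cos 46° = 1826.26
Net displacement: 5034.38 east, 3714.90 north. Direction back to start is (-5034.38, -3714.90): bearing = atan2(-5034.38, -3714.90) mod 360° = 233.58° ≈ 234°.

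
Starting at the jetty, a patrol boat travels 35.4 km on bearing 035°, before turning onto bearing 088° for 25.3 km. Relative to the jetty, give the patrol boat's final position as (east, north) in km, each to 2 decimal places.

(45.59, 29.88)

Leg 1 (035°, 35.4 km): east 35.4 sin 35° = 20.30, north 35.4 cos 35° = 29.00
Leg 2 (088°, 25.3 km): east 25.3 sin 88° = 25.28, north 25.3 cos 88° = 0.88
Summing: 45.59 km east, 29.88 km north → (45.59, 29.88).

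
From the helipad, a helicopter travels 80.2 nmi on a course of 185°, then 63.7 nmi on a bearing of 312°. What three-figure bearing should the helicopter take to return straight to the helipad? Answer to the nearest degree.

Leg 1 (185°, 80.2 nmi): east 80.2 sin 185° = -6.99, north 80.2 cos 185° = -79.89
Leg 2 (312°, 63.7 nmi): east 63.7 sin 312° = -47.34, north 63.7 cos 312° = 42.62
Net displacement: -54.33 east, -37.27 north. Direction back to start is (54.33, 37.27): bearing = atan2(54.33, 37.27) mod 360° = 55.55° ≈ 056°.

056°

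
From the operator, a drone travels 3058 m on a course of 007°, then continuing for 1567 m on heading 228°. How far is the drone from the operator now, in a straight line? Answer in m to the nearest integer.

Leg 1 (007°, 3058 m): east 3058 sin 7° = 372.68, north 3058 cos 7° = 3035.21
Leg 2 (228°, 1567 m): east 1567 sin 228° = -1164.51, north 1567 cos 228° = -1048.53
Net: -791.83 east, 1986.68 north. Distance = √((-791.83)² + (1986.68)²) = 2138.665 m.

2139 m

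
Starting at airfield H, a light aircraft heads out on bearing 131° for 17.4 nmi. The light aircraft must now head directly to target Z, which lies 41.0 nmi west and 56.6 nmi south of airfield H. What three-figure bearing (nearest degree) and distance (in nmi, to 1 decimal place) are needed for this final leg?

Leg 1 (131°, 17.4 nmi): east 17.4 sin 131° = 13.13, north 17.4 cos 131° = -11.42
Current position: (13.13, -11.42). Target: (-41.0, -56.6). Remaining: Δeast = -54.13, Δnorth = -45.18.
Bearing = atan2(-54.13, -45.18) mod 360° = 230.15°; distance = √((-54.13)² + (-45.18)²) = 70.512 nmi.

230°, 70.5 nmi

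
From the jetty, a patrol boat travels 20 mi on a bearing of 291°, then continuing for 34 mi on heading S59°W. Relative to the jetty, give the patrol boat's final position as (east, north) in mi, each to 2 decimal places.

Leg 1 (291°, 20 mi): east 20 sin 291° = -18.67, north 20 cos 291° = 7.17
Leg 2 (S59°W, 34 mi): east 34 sin 239° = -29.14, north 34 cos 239° = -17.51
Summing: -47.82 mi east, -10.34 mi north → (-47.82, -10.34).

(-47.82, -10.34)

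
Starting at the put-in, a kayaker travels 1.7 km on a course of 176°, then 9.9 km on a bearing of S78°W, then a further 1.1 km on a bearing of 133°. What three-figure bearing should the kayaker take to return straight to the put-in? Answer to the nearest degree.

063°

Leg 1 (176°, 1.7 km): east 1.7 sin 176° = 0.12, north 1.7 cos 176° = -1.70
Leg 2 (S78°W, 9.9 km): east 9.9 sin 258° = -9.68, north 9.9 cos 258° = -2.06
Leg 3 (133°, 1.1 km): east 1.1 sin 133° = 0.80, north 1.1 cos 133° = -0.75
Net displacement: -8.76 east, -4.50 north. Direction back to start is (8.76, 4.50): bearing = atan2(8.76, 4.50) mod 360° = 62.79° ≈ 063°.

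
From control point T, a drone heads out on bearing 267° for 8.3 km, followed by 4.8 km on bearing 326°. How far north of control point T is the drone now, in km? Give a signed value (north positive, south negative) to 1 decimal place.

Leg 1 (267°, 8.3 km): east 8.3 sin 267° = -8.29, north 8.3 cos 267° = -0.43
Leg 2 (326°, 4.8 km): east 4.8 sin 326° = -2.68, north 4.8 cos 326° = 3.98
Net north component: 3.54 km.

3.5 km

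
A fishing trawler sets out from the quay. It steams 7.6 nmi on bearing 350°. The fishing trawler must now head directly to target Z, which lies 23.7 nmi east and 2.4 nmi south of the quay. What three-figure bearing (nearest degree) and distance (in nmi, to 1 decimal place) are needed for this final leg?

Leg 1 (350°, 7.6 nmi): east 7.6 sin 350° = -1.32, north 7.6 cos 350° = 7.48
Current position: (-1.32, 7.48). Target: (23.7, -2.4). Remaining: Δeast = 25.02, Δnorth = -9.88.
Bearing = atan2(25.02, -9.88) mod 360° = 111.56°; distance = √((25.02)² + (-9.88)²) = 26.902 nmi.

112°, 26.9 nmi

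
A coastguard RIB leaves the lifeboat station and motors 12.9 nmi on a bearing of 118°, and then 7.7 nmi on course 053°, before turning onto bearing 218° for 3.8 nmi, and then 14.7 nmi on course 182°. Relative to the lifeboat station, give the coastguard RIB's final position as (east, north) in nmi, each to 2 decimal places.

(14.69, -19.11)

Leg 1 (118°, 12.9 nmi): east 12.9 sin 118° = 11.39, north 12.9 cos 118° = -6.06
Leg 2 (053°, 7.7 nmi): east 7.7 sin 53° = 6.15, north 7.7 cos 53° = 4.63
Leg 3 (218°, 3.8 nmi): east 3.8 sin 218° = -2.34, north 3.8 cos 218° = -2.99
Leg 4 (182°, 14.7 nmi): east 14.7 sin 182° = -0.51, north 14.7 cos 182° = -14.69
Summing: 14.69 nmi east, -19.11 nmi north → (14.69, -19.11).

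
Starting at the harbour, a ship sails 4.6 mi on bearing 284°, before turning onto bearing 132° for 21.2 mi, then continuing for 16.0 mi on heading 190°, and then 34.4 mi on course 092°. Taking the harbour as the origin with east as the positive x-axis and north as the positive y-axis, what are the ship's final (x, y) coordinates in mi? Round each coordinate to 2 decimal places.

Leg 1 (284°, 4.6 mi): east 4.6 sin 284° = -4.46, north 4.6 cos 284° = 1.11
Leg 2 (132°, 21.2 mi): east 21.2 sin 132° = 15.75, north 21.2 cos 132° = -14.19
Leg 3 (190°, 16.0 mi): east 16.0 sin 190° = -2.78, north 16.0 cos 190° = -15.76
Leg 4 (092°, 34.4 mi): east 34.4 sin 92° = 34.38, north 34.4 cos 92° = -1.20
Summing: 42.89 mi east, -30.03 mi north → (42.89, -30.03).

(42.89, -30.03)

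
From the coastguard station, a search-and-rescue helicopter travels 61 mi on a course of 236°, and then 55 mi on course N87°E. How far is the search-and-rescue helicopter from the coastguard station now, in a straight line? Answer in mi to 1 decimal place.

31.5 mi

Leg 1 (236°, 61 mi): east 61 sin 236° = -50.57, north 61 cos 236° = -34.11
Leg 2 (N87°E, 55 mi): east 55 sin 87° = 54.92, north 55 cos 87° = 2.88
Net: 4.35 east, -31.23 north. Distance = √((4.35)² + (-31.23)²) = 31.534 mi.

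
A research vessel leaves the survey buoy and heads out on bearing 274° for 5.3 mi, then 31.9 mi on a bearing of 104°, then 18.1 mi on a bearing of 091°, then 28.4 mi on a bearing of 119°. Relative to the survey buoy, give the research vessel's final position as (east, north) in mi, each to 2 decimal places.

Leg 1 (274°, 5.3 mi): east 5.3 sin 274° = -5.29, north 5.3 cos 274° = 0.37
Leg 2 (104°, 31.9 mi): east 31.9 sin 104° = 30.95, north 31.9 cos 104° = -7.72
Leg 3 (091°, 18.1 mi): east 18.1 sin 91° = 18.10, north 18.1 cos 91° = -0.32
Leg 4 (119°, 28.4 mi): east 28.4 sin 119° = 24.84, north 28.4 cos 119° = -13.77
Summing: 68.60 mi east, -21.43 mi north → (68.60, -21.43).

(68.60, -21.43)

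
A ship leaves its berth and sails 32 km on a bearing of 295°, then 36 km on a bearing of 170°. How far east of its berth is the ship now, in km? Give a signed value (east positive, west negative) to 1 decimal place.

Leg 1 (295°, 32 km): east 32 sin 295° = -29.00, north 32 cos 295° = 13.52
Leg 2 (170°, 36 km): east 36 sin 170° = 6.25, north 36 cos 170° = -35.45
Net east component: -22.75 km.

-22.8 km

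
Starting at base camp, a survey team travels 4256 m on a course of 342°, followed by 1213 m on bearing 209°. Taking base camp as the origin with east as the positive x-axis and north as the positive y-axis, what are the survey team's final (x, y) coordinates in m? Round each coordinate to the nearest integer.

(-1903, 2987)

Leg 1 (342°, 4256 m): east 4256 sin 342° = -1315.18, north 4256 cos 342° = 4047.70
Leg 2 (209°, 1213 m): east 1213 sin 209° = -588.07, north 1213 cos 209° = -1060.91
Summing: -1903.25 m east, 2986.78 m north → (-1903, 2987).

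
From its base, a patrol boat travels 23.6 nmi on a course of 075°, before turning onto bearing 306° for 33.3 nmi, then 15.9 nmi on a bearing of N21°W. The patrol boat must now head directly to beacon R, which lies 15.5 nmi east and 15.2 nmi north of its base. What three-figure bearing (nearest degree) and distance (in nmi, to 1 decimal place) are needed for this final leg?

Leg 1 (075°, 23.6 nmi): east 23.6 sin 75° = 22.80, north 23.6 cos 75° = 6.11
Leg 2 (306°, 33.3 nmi): east 33.3 sin 306° = -26.94, north 33.3 cos 306° = 19.57
Leg 3 (N21°W, 15.9 nmi): east 15.9 sin 339° = -5.70, north 15.9 cos 339° = 14.84
Current position: (-9.84, 40.53). Target: (15.5, 15.2). Remaining: Δeast = 25.34, Δnorth = -25.33.
Bearing = atan2(25.34, -25.33) mod 360° = 134.98°; distance = √((25.34)² + (-25.33)²) = 35.828 nmi.

135°, 35.8 nmi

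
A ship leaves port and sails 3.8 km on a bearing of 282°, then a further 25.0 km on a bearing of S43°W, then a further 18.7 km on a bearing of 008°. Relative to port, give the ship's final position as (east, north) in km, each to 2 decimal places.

(-18.16, 1.02)

Leg 1 (282°, 3.8 km): east 3.8 sin 282° = -3.72, north 3.8 cos 282° = 0.79
Leg 2 (S43°W, 25.0 km): east 25.0 sin 223° = -17.05, north 25.0 cos 223° = -18.28
Leg 3 (008°, 18.7 km): east 18.7 sin 8° = 2.60, north 18.7 cos 8° = 18.52
Summing: -18.16 km east, 1.02 km north → (-18.16, 1.02).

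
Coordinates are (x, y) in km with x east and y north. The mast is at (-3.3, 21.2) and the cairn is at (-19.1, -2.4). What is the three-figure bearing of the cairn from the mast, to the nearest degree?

214°

Δeast = -19.1 − -3.3 = -15.80; Δnorth = -2.4 − 21.2 = -23.60.
Bearing = atan2(Δeast, Δnorth) mod 360° = 213.80° ≈ 214°.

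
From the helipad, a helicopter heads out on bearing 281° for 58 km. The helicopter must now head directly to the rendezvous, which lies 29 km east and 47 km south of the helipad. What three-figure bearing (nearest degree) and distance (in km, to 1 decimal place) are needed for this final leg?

124°, 103.7 km

Leg 1 (281°, 58 km): east 58 sin 281° = -56.93, north 58 cos 281° = 11.07
Current position: (-56.93, 11.07). Target: (29, -47). Remaining: Δeast = 85.93, Δnorth = -58.07.
Bearing = atan2(85.93, -58.07) mod 360° = 124.05°; distance = √((85.93)² + (-58.07)²) = 103.713 km.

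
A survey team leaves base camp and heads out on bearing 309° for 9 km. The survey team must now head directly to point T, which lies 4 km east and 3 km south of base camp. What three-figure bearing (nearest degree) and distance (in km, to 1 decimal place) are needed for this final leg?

128°, 14.0 km

Leg 1 (309°, 9 km): east 9 sin 309° = -6.99, north 9 cos 309° = 5.66
Current position: (-6.99, 5.66). Target: (4, -3). Remaining: Δeast = 10.99, Δnorth = -8.66.
Bearing = atan2(10.99, -8.66) mod 360° = 128.24°; distance = √((10.99)² + (-8.66)²) = 13.998 km.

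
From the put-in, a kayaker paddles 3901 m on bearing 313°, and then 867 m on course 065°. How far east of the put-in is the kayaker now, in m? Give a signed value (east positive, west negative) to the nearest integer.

Leg 1 (313°, 3901 m): east 3901 sin 313° = -2853.01, north 3901 cos 313° = 2660.48
Leg 2 (065°, 867 m): east 867 sin 65° = 785.77, north 867 cos 65° = 366.41
Net east component: -2067.24 m.

-2067 m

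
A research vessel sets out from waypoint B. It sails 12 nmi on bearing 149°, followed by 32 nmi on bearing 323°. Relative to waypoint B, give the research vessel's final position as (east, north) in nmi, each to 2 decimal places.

Leg 1 (149°, 12 nmi): east 12 sin 149° = 6.18, north 12 cos 149° = -10.29
Leg 2 (323°, 32 nmi): east 32 sin 323° = -19.26, north 32 cos 323° = 25.56
Summing: -13.08 nmi east, 15.27 nmi north → (-13.08, 15.27).

(-13.08, 15.27)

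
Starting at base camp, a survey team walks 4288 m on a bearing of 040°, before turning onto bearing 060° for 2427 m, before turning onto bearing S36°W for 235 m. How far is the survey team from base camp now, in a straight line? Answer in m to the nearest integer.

Leg 1 (040°, 4288 m): east 4288 sin 40° = 2756.27, north 4288 cos 40° = 3284.80
Leg 2 (060°, 2427 m): east 2427 sin 60° = 2101.84, north 2427 cos 60° = 1213.50
Leg 3 (S36°W, 235 m): east 235 sin 216° = -138.13, north 235 cos 216° = -190.12
Net: 4719.99 east, 4308.18 north. Distance = √((4719.99)² + (4308.18)²) = 6390.516 m.

6391 m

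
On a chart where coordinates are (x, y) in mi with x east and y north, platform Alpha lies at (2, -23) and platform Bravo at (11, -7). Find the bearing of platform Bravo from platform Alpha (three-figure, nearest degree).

029°

Δeast = 11 − 2 = 9.00; Δnorth = -7 − -23 = 16.00.
Bearing = atan2(Δeast, Δnorth) mod 360° = 29.36° ≈ 029°.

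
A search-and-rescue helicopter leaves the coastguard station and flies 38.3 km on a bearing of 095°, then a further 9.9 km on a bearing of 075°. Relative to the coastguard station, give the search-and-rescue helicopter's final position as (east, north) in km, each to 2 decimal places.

Leg 1 (095°, 38.3 km): east 38.3 sin 95° = 38.15, north 38.3 cos 95° = -3.34
Leg 2 (075°, 9.9 km): east 9.9 sin 75° = 9.56, north 9.9 cos 75° = 2.56
Summing: 47.72 km east, -0.78 km north → (47.72, -0.78).

(47.72, -0.78)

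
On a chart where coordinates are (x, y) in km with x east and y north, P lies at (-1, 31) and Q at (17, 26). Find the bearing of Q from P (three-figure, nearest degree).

Δeast = 17 − -1 = 18.00; Δnorth = 26 − 31 = -5.00.
Bearing = atan2(Δeast, Δnorth) mod 360° = 105.52° ≈ 106°.

106°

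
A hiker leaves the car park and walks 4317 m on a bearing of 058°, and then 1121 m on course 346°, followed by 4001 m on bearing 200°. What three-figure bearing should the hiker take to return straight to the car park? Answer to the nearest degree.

Leg 1 (058°, 4317 m): east 4317 sin 58° = 3661.02, north 4317 cos 58° = 2287.66
Leg 2 (346°, 1121 m): east 1121 sin 346° = -271.19, north 1121 cos 346° = 1087.70
Leg 3 (200°, 4001 m): east 4001 sin 200° = -1368.42, north 4001 cos 200° = -3759.71
Net displacement: 2021.41 east, -384.35 north. Direction back to start is (-2021.41, 384.35): bearing = atan2(-2021.41, 384.35) mod 360° = 280.77° ≈ 281°.

281°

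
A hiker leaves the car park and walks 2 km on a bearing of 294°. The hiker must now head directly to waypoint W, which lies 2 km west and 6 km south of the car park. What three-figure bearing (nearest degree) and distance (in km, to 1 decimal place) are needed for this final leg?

181°, 6.8 km

Leg 1 (294°, 2 km): east 2 sin 294° = -1.83, north 2 cos 294° = 0.81
Current position: (-1.83, 0.81). Target: (-2, -6). Remaining: Δeast = -0.17, Δnorth = -6.81.
Bearing = atan2(-0.17, -6.81) mod 360° = 181.45°; distance = √((-0.17)² + (-6.81)²) = 6.816 km.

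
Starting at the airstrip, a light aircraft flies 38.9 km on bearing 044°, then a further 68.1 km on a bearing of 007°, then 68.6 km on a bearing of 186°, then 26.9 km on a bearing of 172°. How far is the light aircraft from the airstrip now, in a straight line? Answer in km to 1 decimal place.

Leg 1 (044°, 38.9 km): east 38.9 sin 44° = 27.02, north 38.9 cos 44° = 27.98
Leg 2 (007°, 68.1 km): east 68.1 sin 7° = 8.30, north 68.1 cos 7° = 67.59
Leg 3 (186°, 68.6 km): east 68.6 sin 186° = -7.17, north 68.6 cos 186° = -68.22
Leg 4 (172°, 26.9 km): east 26.9 sin 172° = 3.74, north 26.9 cos 172° = -26.64
Net: 31.89 east, 0.71 north. Distance = √((31.89)² + (0.71)²) = 31.903 km.

31.9 km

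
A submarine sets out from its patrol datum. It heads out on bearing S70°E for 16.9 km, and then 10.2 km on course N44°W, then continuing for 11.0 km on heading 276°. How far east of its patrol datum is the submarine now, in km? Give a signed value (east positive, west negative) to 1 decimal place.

Leg 1 (S70°E, 16.9 km): east 16.9 sin 110° = 15.88, north 16.9 cos 110° = -5.78
Leg 2 (N44°W, 10.2 km): east 10.2 sin 316° = -7.09, north 10.2 cos 316° = 7.34
Leg 3 (276°, 11.0 km): east 11.0 sin 276° = -10.94, north 11.0 cos 276° = 1.15
Net east component: -2.14 km.

-2.1 km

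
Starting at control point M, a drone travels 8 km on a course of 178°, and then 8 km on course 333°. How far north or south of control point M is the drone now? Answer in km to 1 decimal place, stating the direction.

Leg 1 (178°, 8 km): east 8 sin 178° = 0.28, north 8 cos 178° = -8.00
Leg 2 (333°, 8 km): east 8 sin 333° = -3.63, north 8 cos 333° = 7.13
Net north component: -0.87 km.

0.9 km south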